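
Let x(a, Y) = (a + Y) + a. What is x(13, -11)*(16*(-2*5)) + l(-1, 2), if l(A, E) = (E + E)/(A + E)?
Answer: -2396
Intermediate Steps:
x(a, Y) = Y + 2*a (x(a, Y) = (Y + a) + a = Y + 2*a)
l(A, E) = 2*E/(A + E) (l(A, E) = (2*E)/(A + E) = 2*E/(A + E))
x(13, -11)*(16*(-2*5)) + l(-1, 2) = (-11 + 2*13)*(16*(-2*5)) + 2*2/(-1 + 2) = (-11 + 26)*(16*(-10)) + 2*2/1 = 15*(-160) + 2*2*1 = -2400 + 4 = -2396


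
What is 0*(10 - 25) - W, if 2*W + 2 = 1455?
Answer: -1453/2 ≈ -726.50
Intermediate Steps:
W = 1453/2 (W = -1 + (1/2)*1455 = -1 + 1455/2 = 1453/2 ≈ 726.50)
0*(10 - 25) - W = 0*(10 - 25) - 1*1453/2 = 0*(-15) - 1453/2 = 0 - 1453/2 = -1453/2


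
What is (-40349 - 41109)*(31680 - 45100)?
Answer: 1093166360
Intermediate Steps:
(-40349 - 41109)*(31680 - 45100) = -81458*(-13420) = 1093166360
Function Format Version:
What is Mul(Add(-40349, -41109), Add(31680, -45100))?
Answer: 1093166360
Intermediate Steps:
Mul(Add(-40349, -41109), Add(31680, -45100)) = Mul(-81458, -13420) = 1093166360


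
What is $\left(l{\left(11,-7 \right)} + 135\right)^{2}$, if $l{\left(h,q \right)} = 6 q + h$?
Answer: $10816$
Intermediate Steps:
$l{\left(h,q \right)} = h + 6 q$
$\left(l{\left(11,-7 \right)} + 135\right)^{2} = \left(\left(11 + 6 \left(-7\right)\right) + 135\right)^{2} = \left(\left(11 - 42\right) + 135\right)^{2} = \left(-31 + 135\right)^{2} = 104^{2} = 10816$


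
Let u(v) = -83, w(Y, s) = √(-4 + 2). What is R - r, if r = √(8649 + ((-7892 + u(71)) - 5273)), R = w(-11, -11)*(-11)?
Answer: I*(-11*√2 - 3*√511) ≈ -83.372*I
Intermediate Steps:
w(Y, s) = I*√2 (w(Y, s) = √(-2) = I*√2)
R = -11*I*√2 (R = (I*√2)*(-11) = -11*I*√2 ≈ -15.556*I)
r = 3*I*√511 (r = √(8649 + ((-7892 - 83) - 5273)) = √(8649 + (-7975 - 5273)) = √(8649 - 13248) = √(-4599) = 3*I*√511 ≈ 67.816*I)
R - r = -11*I*√2 - 3*I*√511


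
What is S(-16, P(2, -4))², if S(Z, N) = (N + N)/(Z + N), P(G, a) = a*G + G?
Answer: 36/121 ≈ 0.29752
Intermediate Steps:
P(G, a) = G + G*a (P(G, a) = G*a + G = G + G*a)
S(Z, N) = 2*N/(N + Z) (S(Z, N) = (2*N)/(N + Z) = 2*N/(N + Z))
S(-16, P(2, -4))² = (2*(2*(1 - 4))/(2*(1 - 4) - 16))² = (2*(2*(-3))/(2*(-3) - 16))² = (2*(-6)/(-6 - 16))² = (2*(-6)/(-22))² = (2*(-6)*(-1/22))² = (6/11)² = 36/121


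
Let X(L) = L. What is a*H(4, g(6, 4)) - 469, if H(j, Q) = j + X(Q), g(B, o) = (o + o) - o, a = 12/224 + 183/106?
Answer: -168716/371 ≈ -454.76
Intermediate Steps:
a = 5283/2968 (a = 12*(1/224) + 183*(1/106) = 3/56 + 183/106 = 5283/2968 ≈ 1.7800)
g(B, o) = o (g(B, o) = 2*o - o = o)
H(j, Q) = Q + j (H(j, Q) = j + Q = Q + j)
a*H(4, g(6, 4)) - 469 = 5283*(4 + 4)/2968 - 469 = (5283/2968)*8 - 469 = 5283/371 - 469 = -168716/371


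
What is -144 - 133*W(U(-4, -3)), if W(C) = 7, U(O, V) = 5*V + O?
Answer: -1075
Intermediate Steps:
U(O, V) = O + 5*V
-144 - 133*W(U(-4, -3)) = -144 - 133*7 = -144 - 931 = -1075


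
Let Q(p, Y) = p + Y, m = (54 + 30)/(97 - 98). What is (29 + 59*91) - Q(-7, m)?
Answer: 5489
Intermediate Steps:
m = -84 (m = 84/(-1) = 84*(-1) = -84)
Q(p, Y) = Y + p
(29 + 59*91) - Q(-7, m) = (29 + 59*91) - (-84 - 7) = (29 + 5369) - 1*(-91) = 5398 + 91 = 5489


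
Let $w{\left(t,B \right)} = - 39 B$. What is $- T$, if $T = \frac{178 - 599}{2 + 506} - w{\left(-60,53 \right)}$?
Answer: $- \frac{1049615}{508} \approx -2066.2$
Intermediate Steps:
$T = \frac{1049615}{508}$ ($T = \frac{178 - 599}{2 + 506} - \left(-39\right) 53 = - \frac{421}{508} - -2067 = \left(-421\right) \frac{1}{508} + 2067 = - \frac{421}{508} + 2067 = \frac{1049615}{508} \approx 2066.2$)
$- T = \left(-1\right) \frac{1049615}{508} = - \frac{1049615}{508}$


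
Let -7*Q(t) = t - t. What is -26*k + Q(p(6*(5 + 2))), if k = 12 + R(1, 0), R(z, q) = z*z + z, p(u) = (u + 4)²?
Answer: -364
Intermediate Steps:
p(u) = (4 + u)²
R(z, q) = z + z² (R(z, q) = z² + z = z + z²)
Q(t) = 0 (Q(t) = -(t - t)/7 = -⅐*0 = 0)
k = 14 (k = 12 + 1*(1 + 1) = 12 + 1*2 = 12 + 2 = 14)
-26*k + Q(p(6*(5 + 2))) = -26*14 + 0 = -364 + 0 = -364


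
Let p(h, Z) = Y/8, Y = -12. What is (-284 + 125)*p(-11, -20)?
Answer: 477/2 ≈ 238.50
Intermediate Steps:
p(h, Z) = -3/2 (p(h, Z) = -12/8 = -12*⅛ = -3/2)
(-284 + 125)*p(-11, -20) = (-284 + 125)*(-3/2) = -159*(-3/2) = 477/2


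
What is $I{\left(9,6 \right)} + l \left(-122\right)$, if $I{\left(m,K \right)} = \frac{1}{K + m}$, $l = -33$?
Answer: $\frac{60391}{15} \approx 4026.1$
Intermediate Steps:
$I{\left(9,6 \right)} + l \left(-122\right) = \frac{1}{6 + 9} - -4026 = \frac{1}{15} + 4026 = \frac{60391}{15}$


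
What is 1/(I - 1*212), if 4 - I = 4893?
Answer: -1/5101 ≈ -0.00019604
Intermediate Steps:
I = -4889 (I = 4 - 1*4893 = 4 - 4893 = -4889)
1/(I - 1*212) = 1/(-4889 - 1*212) = 1/(-4889 - 212) = 1/(-5101) = -1/5101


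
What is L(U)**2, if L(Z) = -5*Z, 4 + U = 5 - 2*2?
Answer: 225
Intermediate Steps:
U = -3 (U = -4 + (5 - 2*2) = -4 + (5 - 4) = -4 + 1 = -3)
L(U)**2 = (-5*(-3))**2 = 15**2 = 225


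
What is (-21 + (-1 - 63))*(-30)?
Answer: 2550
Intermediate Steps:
(-21 + (-1 - 63))*(-30) = (-21 - 64)*(-30) = -85*(-30) = 2550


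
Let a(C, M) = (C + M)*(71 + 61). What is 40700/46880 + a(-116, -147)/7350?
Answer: -11069509/2871400 ≈ -3.8551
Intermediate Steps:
a(C, M) = 132*C + 132*M (a(C, M) = (C + M)*132 = 132*C + 132*M)
40700/46880 + a(-116, -147)/7350 = 40700/46880 + (132*(-116) + 132*(-147))/7350 = 40700*(1/46880) + (-15312 - 19404)*(1/7350) = 2035/2344 - 34716*1/7350 = 2035/2344 - 5786/1225 = -11069509/2871400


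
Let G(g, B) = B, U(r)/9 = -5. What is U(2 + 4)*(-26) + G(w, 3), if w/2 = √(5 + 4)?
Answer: 1173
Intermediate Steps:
U(r) = -45 (U(r) = 9*(-5) = -45)
w = 6 (w = 2*√(5 + 4) = 2*√9 = 2*3 = 6)
U(2 + 4)*(-26) + G(w, 3) = -45*(-26) + 3 = 1170 + 3 = 1173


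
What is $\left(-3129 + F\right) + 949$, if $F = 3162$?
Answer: $982$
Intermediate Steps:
$\left(-3129 + F\right) + 949 = \left(-3129 + 3162\right) + 949 = 33 + 949 = 982$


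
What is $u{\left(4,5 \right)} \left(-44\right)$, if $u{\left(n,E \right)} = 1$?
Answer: $-44$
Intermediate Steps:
$u{\left(4,5 \right)} \left(-44\right) = 1 \left(-44\right) = -44$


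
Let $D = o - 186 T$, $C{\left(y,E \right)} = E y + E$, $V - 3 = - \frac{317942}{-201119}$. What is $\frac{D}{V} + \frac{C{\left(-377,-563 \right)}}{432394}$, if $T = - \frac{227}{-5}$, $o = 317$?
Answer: $- \frac{1766463011533411}{995910399515} \approx -1773.7$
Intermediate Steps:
$T = \frac{227}{5}$ ($T = \left(-227\right) \left(- \frac{1}{5}\right) = \frac{227}{5} \approx 45.4$)
$V = \frac{921299}{201119}$ ($V = 3 - \frac{317942}{-201119} = 3 - - \frac{317942}{201119} = 3 + \frac{317942}{201119} = \frac{921299}{201119} \approx 4.5809$)
$C{\left(y,E \right)} = E + E y$
$D = - \frac{40637}{5}$ ($D = 317 - \frac{42222}{5} = - \frac{40637}{5} \approx -8127.4$)
$\frac{D}{V} + \frac{C{\left(-377,-563 \right)}}{432394} = - \frac{40637}{5 \cdot \frac{921299}{201119}} + \frac{\left(-563\right) \left(1 - 377\right)}{432394} = \left(- \frac{40637}{5}\right) \frac{201119}{921299} + \left(-563\right) \left(-376\right) \frac{1}{432394} = - \frac{8172872803}{4606495} + 211688 \cdot \frac{1}{432394} = - \frac{8172872803}{4606495} + \frac{105844}{216197} = - \frac{1766463011533411}{995910399515}$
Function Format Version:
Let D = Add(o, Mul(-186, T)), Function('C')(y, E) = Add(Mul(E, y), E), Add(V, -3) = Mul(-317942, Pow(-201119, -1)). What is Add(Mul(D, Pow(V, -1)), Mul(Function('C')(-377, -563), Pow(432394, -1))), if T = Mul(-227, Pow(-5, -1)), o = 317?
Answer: Rational(-1766463011533411, 995910399515) ≈ -1773.7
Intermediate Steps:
T = Rational(227, 5) (T = Mul(-227, Rational(-1, 5)) = Rational(227, 5) ≈ 45.400)
V = Rational(921299, 201119) (V = Add(3, Mul(-317942, Pow(-201119, -1))) = Add(3, Mul(-317942, Rational(-1, 201119))) = Add(3, Rational(317942, 201119)) = Rational(921299, 201119) ≈ 4.5809)
Function('C')(y, E) = Add(E, Mul(E, y))
D = Rational(-40637, 5) (D = Add(317, Mul(-186, Rational(227, 5))) = Add(317, Rational(-42222, 5)) = Rational(-40637, 5) ≈ -8127.4)
Add(Mul(D, Pow(V, -1)), Mul(Function('C')(-377, -563), Pow(432394, -1))) = Add(Mul(Rational(-40637, 5), Pow(Rational(921299, 201119), -1)), Mul(Mul(-563, Add(1, -377)), Pow(432394, -1))) = Add(Mul(Rational(-40637, 5), Rational(201119, 921299)), Mul(Mul(-563, -376), Rational(1, 432394))) = Add(Rational(-8172872803, 4606495), Mul(211688, Rational(1, 432394))) = Add(Rational(-8172872803, 4606495), Rational(105844, 216197)) = Rational(-1766463011533411, 995910399515)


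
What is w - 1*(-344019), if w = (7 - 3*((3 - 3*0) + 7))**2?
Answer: 344548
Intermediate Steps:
w = 529 (w = (7 - 3*((3 + 0) + 7))**2 = (7 - 3*(3 + 7))**2 = (7 - 3*10)**2 = (7 - 30)**2 = (-23)**2 = 529)
w - 1*(-344019) = 529 - 1*(-344019) = 529 + 344019 = 344548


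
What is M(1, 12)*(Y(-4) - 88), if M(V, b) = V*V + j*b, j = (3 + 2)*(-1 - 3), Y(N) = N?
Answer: 21988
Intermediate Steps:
j = -20 (j = 5*(-4) = -20)
M(V, b) = V² - 20*b (M(V, b) = V*V - 20*b = V² - 20*b)
M(1, 12)*(Y(-4) - 88) = (1² - 20*12)*(-4 - 88) = (1 - 240)*(-92) = -239*(-92) = 21988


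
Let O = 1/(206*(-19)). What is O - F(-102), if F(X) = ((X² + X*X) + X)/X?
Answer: 794541/3914 ≈ 203.00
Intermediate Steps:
F(X) = (X + 2*X²)/X (F(X) = ((X² + X²) + X)/X = (2*X² + X)/X = (X + 2*X²)/X)
O = -1/3914 (O = 1/(-3914) = -1/3914 ≈ -0.00025549)
O - F(-102) = -1/3914 - (1 + 2*(-102)) = -1/3914 - (1 - 204) = -1/3914 - 1*(-203) = -1/3914 + 203 = 794541/3914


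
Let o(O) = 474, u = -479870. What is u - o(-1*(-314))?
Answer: -480344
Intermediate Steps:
u - o(-1*(-314)) = -479870 - 1*474 = -479870 - 474 = -480344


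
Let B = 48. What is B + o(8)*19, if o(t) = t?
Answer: 200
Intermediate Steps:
B + o(8)*19 = 48 + 8*19 = 48 + 152 = 200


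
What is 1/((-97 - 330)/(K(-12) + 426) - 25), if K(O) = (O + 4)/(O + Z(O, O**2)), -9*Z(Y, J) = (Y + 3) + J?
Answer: -11510/299279 ≈ -0.038459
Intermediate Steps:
Z(Y, J) = -1/3 - J/9 - Y/9 (Z(Y, J) = -((Y + 3) + J)/9 = -((3 + Y) + J)/9 = -(3 + J + Y)/9 = -1/3 - J/9 - Y/9)
K(O) = (4 + O)/(-1/3 - O**2/9 + 8*O/9) (K(O) = (O + 4)/(O + (-1/3 - O**2/9 - O/9)) = (4 + O)/(O + (-1/3 - O/9 - O**2/9)) = (4 + O)/(-1/3 - O**2/9 + 8*O/9))
1/((-97 - 330)/(K(-12) + 426) - 25) = 1/((-97 - 330)/(9*(-4 - 1*(-12))/(3 + (-12)**2 - 8*(-12)) + 426) - 25) = 1/(-427/(9*(-4 + 12)/(3 + 144 + 96) + 426) - 25) = 1/(-427/(9*8/243 + 426) - 25) = 1/(-427/(9*(1/243)*8 + 426) - 25) = 1/(-427/(8/27 + 426) - 25) = 1/(-427/11510/27 - 25) = 1/(-427*27/11510 - 25) = 1/(-11529/11510 - 25) = 1/(-299279/11510) = -11510/299279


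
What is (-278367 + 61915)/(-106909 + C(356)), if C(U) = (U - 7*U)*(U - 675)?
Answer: -216452/574475 ≈ -0.37678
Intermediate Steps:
C(U) = -6*U*(-675 + U) (C(U) = (-6*U)*(-675 + U) = -6*U*(-675 + U))
(-278367 + 61915)/(-106909 + C(356)) = (-278367 + 61915)/(-106909 + 6*356*(675 - 1*356)) = -216452/(-106909 + 6*356*(675 - 356)) = -216452/(-106909 + 6*356*319) = -216452/(-106909 + 681384) = -216452/574475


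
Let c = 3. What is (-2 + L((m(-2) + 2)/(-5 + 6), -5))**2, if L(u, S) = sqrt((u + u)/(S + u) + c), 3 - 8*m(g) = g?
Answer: (38 - sqrt(285))**2/361 ≈ 1.2354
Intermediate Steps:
m(g) = 3/8 - g/8
L(u, S) = sqrt(3 + 2*u/(S + u)) (L(u, S) = sqrt((u + u)/(S + u) + 3) = sqrt((2*u)/(S + u) + 3) = sqrt(2*u/(S + u) + 3) = sqrt(3 + 2*u/(S + u)))
(-2 + L((m(-2) + 2)/(-5 + 6), -5))**2 = (-2 + sqrt((3*(-5) + 5*(((3/8 - 1/8*(-2)) + 2)/(-5 + 6)))/(-5 + ((3/8 - 1/8*(-2)) + 2)/(-5 + 6))))**2 = (-2 + sqrt((-15 + 5*(((3/8 + 1/4) + 2)/1))/(-5 + ((3/8 + 1/4) + 2)/1)))**2 = (-2 + sqrt((-15 + 5*((5/8 + 2)*1))/(-5 + (5/8 + 2)*1)))**2 = (-2 + sqrt((-15 + 5*((21/8)*1))/(-5 + (21/8)*1)))**2 = (-2 + sqrt((-15 + 5*(21/8))/(-5 + 21/8)))**2 = (-2 + sqrt((-15 + 105/8)/(-19/8)))**2 = (-2 + sqrt(-8/19*(-15/8)))**2 = (-2 + sqrt(15/19))**2 = (-2 + sqrt(285)/19)**2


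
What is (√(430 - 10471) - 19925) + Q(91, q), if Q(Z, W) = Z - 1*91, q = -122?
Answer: -19925 + I*√10041 ≈ -19925.0 + 100.2*I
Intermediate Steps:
Q(Z, W) = -91 + Z (Q(Z, W) = Z - 91 = -91 + Z)
(√(430 - 10471) - 19925) + Q(91, q) = (√(430 - 10471) - 19925) + (-91 + 91) = (√(-10041) - 19925) + 0 = (I*√10041 - 19925) + 0 = (-19925 + I*√10041) + 0 = -19925 + I*√10041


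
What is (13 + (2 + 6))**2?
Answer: 441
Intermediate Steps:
(13 + (2 + 6))**2 = (13 + 8)**2 = 21**2 = 441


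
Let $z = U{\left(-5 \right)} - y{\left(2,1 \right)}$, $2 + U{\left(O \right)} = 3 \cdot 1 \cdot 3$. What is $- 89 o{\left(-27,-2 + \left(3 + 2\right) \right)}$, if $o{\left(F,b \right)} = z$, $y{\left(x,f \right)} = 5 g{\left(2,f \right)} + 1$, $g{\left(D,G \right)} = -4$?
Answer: $-2314$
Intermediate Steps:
$y{\left(x,f \right)} = -19$ ($y{\left(x,f \right)} = 5 \left(-4\right) + 1 = -20 + 1 = -19$)
$U{\left(O \right)} = 7$ ($U{\left(O \right)} = -2 + 3 \cdot 1 \cdot 3 = -2 + 3 \cdot 3 = -2 + 9 = 7$)
$z = 26$ ($z = 7 - -19 = 7 + 19 = 26$)
$o{\left(F,b \right)} = 26$
$- 89 o{\left(-27,-2 + \left(3 + 2\right) \right)} = \left(-89\right) 26 = -2314$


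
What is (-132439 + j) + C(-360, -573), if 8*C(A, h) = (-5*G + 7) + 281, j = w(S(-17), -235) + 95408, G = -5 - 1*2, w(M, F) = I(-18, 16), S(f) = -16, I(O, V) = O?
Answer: -296069/8 ≈ -37009.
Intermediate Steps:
w(M, F) = -18
G = -7 (G = -5 - 2 = -7)
j = 95390 (j = -18 + 95408 = 95390)
C(A, h) = 323/8 (C(A, h) = ((-5*(-7) + 7) + 281)/8 = ((35 + 7) + 281)/8 = (42 + 281)/8 = (⅛)*323 = 323/8)
(-132439 + j) + C(-360, -573) = (-132439 + 95390) + 323/8 = -37049 + 323/8 = -296069/8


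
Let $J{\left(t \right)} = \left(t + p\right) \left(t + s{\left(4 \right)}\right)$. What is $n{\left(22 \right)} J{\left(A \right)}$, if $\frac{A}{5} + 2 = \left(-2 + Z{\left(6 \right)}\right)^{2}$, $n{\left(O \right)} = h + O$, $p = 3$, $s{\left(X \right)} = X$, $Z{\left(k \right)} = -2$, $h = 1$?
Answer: $124246$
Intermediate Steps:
$n{\left(O \right)} = 1 + O$
$A = 70$ ($A = -10 + 5 \left(-2 - 2\right)^{2} = -10 + 5 \left(-4\right)^{2} = -10 + 5 \cdot 16 = -10 + 80 = 70$)
$J{\left(t \right)} = \left(3 + t\right) \left(4 + t\right)$ ($J{\left(t \right)} = \left(t + 3\right) \left(t + 4\right) = \left(3 + t\right) \left(4 + t\right)$)
$n{\left(22 \right)} J{\left(A \right)} = \left(1 + 22\right) \left(12 + 70^{2} + 7 \cdot 70\right) = 23 \left(12 + 4900 + 490\right) = 23 \cdot 5402 = 124246$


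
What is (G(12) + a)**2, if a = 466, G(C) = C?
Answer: 228484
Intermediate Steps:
(G(12) + a)**2 = (12 + 466)**2 = 478**2 = 228484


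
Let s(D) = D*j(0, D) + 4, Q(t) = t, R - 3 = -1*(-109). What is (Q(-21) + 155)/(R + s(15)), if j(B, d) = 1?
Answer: 134/131 ≈ 1.0229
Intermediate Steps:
R = 112 (R = 3 - 1*(-109) = 3 + 109 = 112)
s(D) = 4 + D (s(D) = D*1 + 4 = D + 4 = 4 + D)
(Q(-21) + 155)/(R + s(15)) = (-21 + 155)/(112 + (4 + 15)) = 134/(112 + 19) = 134/131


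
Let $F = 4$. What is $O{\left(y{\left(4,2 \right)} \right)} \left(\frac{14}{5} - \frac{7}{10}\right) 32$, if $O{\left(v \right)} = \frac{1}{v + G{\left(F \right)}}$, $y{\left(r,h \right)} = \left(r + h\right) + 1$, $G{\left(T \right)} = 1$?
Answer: $\frac{42}{5} \approx 8.4$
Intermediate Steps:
$y{\left(r,h \right)} = 1 + h + r$ ($y{\left(r,h \right)} = \left(h + r\right) + 1 = 1 + h + r$)
$O{\left(v \right)} = \frac{1}{1 + v}$ ($O{\left(v \right)} = \frac{1}{v + 1} = \frac{1}{1 + v}$)
$O{\left(y{\left(4,2 \right)} \right)} \left(\frac{14}{5} - \frac{7}{10}\right) 32 = \frac{\frac{14}{5} - \frac{7}{10}}{1 + \left(1 + 2 + 4\right)} 32 = \frac{14 \cdot \frac{1}{5} - \frac{7}{10}}{1 + 7} \cdot 32 = \frac{\frac{14}{5} - \frac{7}{10}}{8} \cdot 32 = \frac{1}{8} \cdot \frac{21}{10} \cdot 32 = \frac{21}{80} \cdot 32 = \frac{42}{5}$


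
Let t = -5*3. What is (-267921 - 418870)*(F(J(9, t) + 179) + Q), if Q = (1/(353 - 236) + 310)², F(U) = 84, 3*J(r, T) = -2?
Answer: -904321965097747/13689 ≈ -6.6062e+10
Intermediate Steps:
t = -15
J(r, T) = -⅔ (J(r, T) = (⅓)*(-2) = -⅔)
Q = 1315585441/13689 (Q = (1/117 + 310)² = (36271/117)² = 1315585441/13689 ≈ 96105.)
(-267921 - 418870)*(F(J(9, t) + 179) + Q) = (-267921 - 418870)*(84 + 1315585441/13689) = -686791*1316735317/13689 = -904321965097747/13689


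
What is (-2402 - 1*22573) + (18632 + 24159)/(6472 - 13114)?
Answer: -165926741/6642 ≈ -24981.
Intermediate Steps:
(-2402 - 1*22573) + (18632 + 24159)/(6472 - 13114) = (-2402 - 22573) + 42791/(-6642) = -24975 + 42791*(-1/6642) = -24975 - 42791/6642 = -165926741/6642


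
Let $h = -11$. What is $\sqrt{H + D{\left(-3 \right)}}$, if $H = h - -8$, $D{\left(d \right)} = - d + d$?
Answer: $i \sqrt{3} \approx 1.732 i$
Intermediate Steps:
$D{\left(d \right)} = 0$
$H = -3$ ($H = -11 - -8 = -11 + 8 = -3$)
$\sqrt{H + D{\left(-3 \right)}} = \sqrt{-3 + 0} = \sqrt{-3} = i \sqrt{3}$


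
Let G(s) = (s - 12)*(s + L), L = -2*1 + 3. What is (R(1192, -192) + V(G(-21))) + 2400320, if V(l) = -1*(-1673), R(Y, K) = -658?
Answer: 2401335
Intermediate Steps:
L = 1 (L = -2 + 3 = 1)
G(s) = (1 + s)*(-12 + s) (G(s) = (s - 12)*(s + 1) = (-12 + s)*(1 + s) = (1 + s)*(-12 + s))
V(l) = 1673
(R(1192, -192) + V(G(-21))) + 2400320 = (-658 + 1673) + 2400320 = 1015 + 2400320 = 2401335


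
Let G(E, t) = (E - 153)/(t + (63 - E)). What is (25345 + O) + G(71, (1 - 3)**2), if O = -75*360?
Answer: -3269/2 ≈ -1634.5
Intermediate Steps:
G(E, t) = (-153 + E)/(63 + t - E)
O = -27000
(25345 + O) + G(71, (1 - 3)**2) = (25345 - 27000) + (-153 + 71)/(63 + (1 - 3)**2 - 1*71) = -1655 - 82/(63 + (-2)**2 - 71) = -1655 - 82/(63 + 4 - 71) = -1655 - 82/(-4) = -1655 - 1/4*(-82) = -1655 + 41/2 = -3269/2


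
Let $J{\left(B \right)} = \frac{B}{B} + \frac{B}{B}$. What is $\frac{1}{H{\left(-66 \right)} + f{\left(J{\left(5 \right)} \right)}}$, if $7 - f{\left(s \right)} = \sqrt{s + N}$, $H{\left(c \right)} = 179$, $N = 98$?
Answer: $\frac{1}{176} \approx 0.0056818$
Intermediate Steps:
$J{\left(B \right)} = 2$ ($J{\left(B \right)} = 1 + 1 = 2$)
$f{\left(s \right)} = 7 - \sqrt{98 + s}$ ($f{\left(s \right)} = 7 - \sqrt{s + 98} = 7 - \sqrt{98 + s}$)
$\frac{1}{H{\left(-66 \right)} + f{\left(J{\left(5 \right)} \right)}} = \frac{1}{179 + \left(7 - \sqrt{98 + 2}\right)} = \frac{1}{179 + \left(7 - \sqrt{100}\right)} = \frac{1}{179 + \left(7 - 10\right)} = \frac{1}{179 - 3} = \frac{1}{176}$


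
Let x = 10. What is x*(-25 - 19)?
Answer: -440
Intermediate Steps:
x*(-25 - 19) = 10*(-25 - 19) = 10*(-44) = -440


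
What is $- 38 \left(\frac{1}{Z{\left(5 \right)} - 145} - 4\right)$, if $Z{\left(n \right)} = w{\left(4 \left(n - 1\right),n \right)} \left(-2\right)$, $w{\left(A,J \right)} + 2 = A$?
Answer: $\frac{26334}{173} \approx 152.22$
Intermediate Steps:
$w{\left(A,J \right)} = -2 + A$
$Z{\left(n \right)} = 12 - 8 n$ ($Z{\left(n \right)} = \left(-2 + 4 \left(n - 1\right)\right) \left(-2\right) = \left(-2 + 4 \left(-1 + n\right)\right) \left(-2\right) = \left(-2 + \left(-4 + 4 n\right)\right) \left(-2\right) = \left(-6 + 4 n\right) \left(-2\right) = 12 - 8 n$)
$- 38 \left(\frac{1}{Z{\left(5 \right)} - 145} - 4\right) = - 38 \left(\frac{1}{\left(12 - 40\right) - 145} - 4\right) = - 38 \left(\frac{1}{-28 - 145} - 4\right) = - 38 \left(\frac{1}{-173} - 4\right) = - 38 \left(- \frac{1}{173} - 4\right) = \left(-38\right) \left(- \frac{693}{173}\right) = \frac{26334}{173}$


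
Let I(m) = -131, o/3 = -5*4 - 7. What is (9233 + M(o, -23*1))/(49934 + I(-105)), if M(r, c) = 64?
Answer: 3099/16601 ≈ 0.18668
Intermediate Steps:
o = -81 (o = 3*(-5*4 - 7) = 3*(-20 - 7) = 3*(-27) = -81)
(9233 + M(o, -23*1))/(49934 + I(-105)) = (9233 + 64)/(49934 - 131) = 9297/49803 = 9297*(1/49803) = 3099/16601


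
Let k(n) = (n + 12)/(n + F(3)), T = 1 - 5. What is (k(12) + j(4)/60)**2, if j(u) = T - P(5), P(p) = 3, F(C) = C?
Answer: 7921/3600 ≈ 2.2003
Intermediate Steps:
T = -4
j(u) = -7 (j(u) = -4 - 1*3 = -4 - 3 = -7)
k(n) = (12 + n)/(3 + n) (k(n) = (n + 12)/(n + 3) = (12 + n)/(3 + n))
(k(12) + j(4)/60)**2 = ((12 + 12)/(3 + 12) - 7/60)**2 = (24/15 - 7*1/60)**2 = ((1/15)*24 - 7/60)**2 = (8/5 - 7/60)**2 = (89/60)**2 = 7921/3600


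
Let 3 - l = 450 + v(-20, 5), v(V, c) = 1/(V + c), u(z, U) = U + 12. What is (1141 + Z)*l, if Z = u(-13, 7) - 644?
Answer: -1153088/5 ≈ -2.3062e+5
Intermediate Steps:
u(z, U) = 12 + U
Z = -625 (Z = (12 + 7) - 644 = 19 - 644 = -625)
l = -6704/15 (l = 3 - (450 + 1/(-20 + 5)) = 3 - (450 + 1/(-15)) = 3 - (450 - 1/15) = 3 - 1*6749/15 = 3 - 6749/15 = -6704/15 ≈ -446.93)
(1141 + Z)*l = (1141 - 625)*(-6704/15) = 516*(-6704/15) = -1153088/5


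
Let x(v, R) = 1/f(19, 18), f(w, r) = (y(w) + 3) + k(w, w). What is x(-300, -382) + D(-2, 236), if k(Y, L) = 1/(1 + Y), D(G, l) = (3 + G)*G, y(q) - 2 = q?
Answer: -942/481 ≈ -1.9584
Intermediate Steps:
y(q) = 2 + q
D(G, l) = G*(3 + G)
f(w, r) = 5 + w + 1/(1 + w) (f(w, r) = ((2 + w) + 3) + 1/(1 + w) = (5 + w) + 1/(1 + w) = 5 + w + 1/(1 + w))
x(v, R) = 20/481 (x(v, R) = 1/((1 + (1 + 19)*(5 + 19))/(1 + 19)) = 1/((1 + 20*24)/20) = 1/((1 + 480)/20) = 1/((1/20)*481) = 1/(481/20) = 20/481)
x(-300, -382) + D(-2, 236) = 20/481 - 2*(3 - 2) = 20/481 - 2*1 = 20/481 - 2 = -942/481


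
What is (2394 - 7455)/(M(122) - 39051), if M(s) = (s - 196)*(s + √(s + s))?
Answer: 81109273/770084699 - 249676*√61/770084699 ≈ 0.10279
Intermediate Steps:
M(s) = (-196 + s)*(s + √2*√s) (M(s) = (-196 + s)*(s + √(2*s)) = (-196 + s)*(s + √2*√s))
(2394 - 7455)/(M(122) - 39051) = (2394 - 7455)/((122² - 196*122 + √2*122^(3/2) - 196*√2*√122) - 39051) = -5061/((14884 - 23912 + √2*(122*√122) - 392*√61) - 39051) = -5061/((14884 - 23912 + 244*√61 - 392*√61) - 39051) = -5061/((-9028 - 148*√61) - 39051) = -5061/(-48079 - 148*√61)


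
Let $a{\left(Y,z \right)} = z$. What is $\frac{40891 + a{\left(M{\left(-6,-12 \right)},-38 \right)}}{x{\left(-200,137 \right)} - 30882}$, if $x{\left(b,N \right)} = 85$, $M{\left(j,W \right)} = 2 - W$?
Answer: $- \frac{40853}{30797} \approx -1.3265$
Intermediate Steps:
$\frac{40891 + a{\left(M{\left(-6,-12 \right)},-38 \right)}}{x{\left(-200,137 \right)} - 30882} = \frac{40891 - 38}{85 - 30882} = \frac{40853}{-30797} = 40853 \left(- \frac{1}{30797}\right) = - \frac{40853}{30797}$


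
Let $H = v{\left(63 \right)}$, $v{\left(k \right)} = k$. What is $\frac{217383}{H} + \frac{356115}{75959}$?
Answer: $\frac{5511543514}{1595139} \approx 3455.2$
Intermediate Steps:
$H = 63$
$\frac{217383}{H} + \frac{356115}{75959} = \frac{217383}{63} + \frac{356115}{75959} = 217383 \cdot \frac{1}{63} + 356115 \cdot \frac{1}{75959} = \frac{72461}{21} + \frac{356115}{75959} = \frac{5511543514}{1595139}$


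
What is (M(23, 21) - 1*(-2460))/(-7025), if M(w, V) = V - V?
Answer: -492/1405 ≈ -0.35018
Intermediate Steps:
M(w, V) = 0
(M(23, 21) - 1*(-2460))/(-7025) = (0 - 1*(-2460))/(-7025) = (0 + 2460)*(-1/7025) = 2460*(-1/7025) = -492/1405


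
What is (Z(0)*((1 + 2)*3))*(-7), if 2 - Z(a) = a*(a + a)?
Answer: -126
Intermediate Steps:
Z(a) = 2 - 2*a**2 (Z(a) = 2 - a*(a + a) = 2 - a*2*a = 2 - 2*a**2)
(Z(0)*((1 + 2)*3))*(-7) = ((2 - 2*0**2)*((1 + 2)*3))*(-7) = ((2 - 2*0)*(3*3))*(-7) = ((2 + 0)*9)*(-7) = (2*9)*(-7) = 18*(-7) = -126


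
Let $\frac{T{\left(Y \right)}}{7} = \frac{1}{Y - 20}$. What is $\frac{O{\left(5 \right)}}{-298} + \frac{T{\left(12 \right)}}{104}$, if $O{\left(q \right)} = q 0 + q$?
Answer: $- \frac{3123}{123968} \approx -0.025192$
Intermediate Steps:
$T{\left(Y \right)} = \frac{7}{-20 + Y}$ ($T{\left(Y \right)} = \frac{7}{Y - 20} = \frac{7}{-20 + Y}$)
$O{\left(q \right)} = q$ ($O{\left(q \right)} = 0 + q = q$)
$\frac{O{\left(5 \right)}}{-298} + \frac{T{\left(12 \right)}}{104} = \frac{5}{-298} + \frac{7 \frac{1}{-20 + 12}}{104} = 5 \left(- \frac{1}{298}\right) + \frac{7}{-8} \cdot \frac{1}{104} = - \frac{5}{298} + 7 \left(- \frac{1}{8}\right) \frac{1}{104} = - \frac{5}{298} - \frac{7}{832} = - \frac{3123}{123968}$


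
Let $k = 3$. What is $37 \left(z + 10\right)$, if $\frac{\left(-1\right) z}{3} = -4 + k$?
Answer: $481$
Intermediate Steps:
$z = 3$ ($z = - 3 \left(-4 + 3\right) = \left(-3\right) \left(-1\right) = 3$)
$37 \left(z + 10\right) = 37 \left(3 + 10\right) = 37 \cdot 13 = 481$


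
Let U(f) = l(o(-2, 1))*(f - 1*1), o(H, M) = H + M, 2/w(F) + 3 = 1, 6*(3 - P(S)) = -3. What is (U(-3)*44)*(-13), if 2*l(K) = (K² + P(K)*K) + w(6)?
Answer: -4004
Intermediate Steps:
P(S) = 7/2 (P(S) = 3 - ⅙*(-3) = 3 + ½ = 7/2)
w(F) = -1 (w(F) = 2/(-3 + 1) = 2/(-2) = 2*(-½) = -1)
l(K) = -½ + K²/2 + 7*K/4 (l(K) = ((K² + 7*K/2) - 1)/2 = (-1 + K² + 7*K/2)/2 = -½ + K²/2 + 7*K/4)
U(f) = 7/4 - 7*f/4 (U(f) = (-½ + (-2 + 1)²/2 + 7*(-2 + 1)/4)*(f - 1*1) = (-½ + (½)*(-1)² + (7/4)*(-1))*(f - 1) = (-½ + (½)*1 - 7/4)*(-1 + f) = (-½ + ½ - 7/4)*(-1 + f) = -7*(-1 + f)/4 = 7/4 - 7*f/4)
(U(-3)*44)*(-13) = ((7/4 - 7/4*(-3))*44)*(-13) = ((7/4 + 21/4)*44)*(-13) = (7*44)*(-13) = 308*(-13) = -4004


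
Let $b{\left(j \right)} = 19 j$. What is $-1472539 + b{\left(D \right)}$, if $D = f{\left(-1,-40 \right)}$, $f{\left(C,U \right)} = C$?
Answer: $-1472558$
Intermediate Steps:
$D = -1$
$-1472539 + b{\left(D \right)} = -1472539 + 19 \left(-1\right) = -1472539 - 19 = -1472558$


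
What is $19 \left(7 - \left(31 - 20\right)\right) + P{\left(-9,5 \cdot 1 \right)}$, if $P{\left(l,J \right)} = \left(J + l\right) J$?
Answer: $-96$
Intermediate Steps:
$P{\left(l,J \right)} = J \left(J + l\right)$
$19 \left(7 - \left(31 - 20\right)\right) + P{\left(-9,5 \cdot 1 \right)} = 19 \left(7 - \left(31 - 20\right)\right) + 5 \cdot 1 \left(5 \cdot 1 - 9\right) = 19 \left(7 - \left(31 - 20\right)\right) + 5 \left(5 - 9\right) = 19 \left(7 - 11\right) + 5 \left(-4\right) = 19 \left(7 - 11\right) - 20 = 19 \left(-4\right) - 20 = -76 - 20 = -96$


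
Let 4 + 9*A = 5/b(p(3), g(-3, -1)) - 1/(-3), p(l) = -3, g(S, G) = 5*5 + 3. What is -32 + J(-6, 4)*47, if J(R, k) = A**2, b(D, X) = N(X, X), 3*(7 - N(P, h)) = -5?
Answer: -13039921/492804 ≈ -26.461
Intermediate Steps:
N(P, h) = 26/3 (N(P, h) = 7 - 1/3*(-5) = 7 + 5/3 = 26/3)
g(S, G) = 28 (g(S, G) = 25 + 3 = 28)
b(D, X) = 26/3
A = -241/702 (A = -4/9 + (5/(26/3) - 1/(-3))/9 = -4/9 + (5*(3/26) - 1*(-1/3))/9 = -4/9 + (15/26 + 1/3)/9 = -4/9 + (1/9)*(71/78) = -4/9 + 71/702 = -241/702 ≈ -0.34330)
J(R, k) = 58081/492804 (J(R, k) = (-241/702)**2 = 58081/492804)
-32 + J(-6, 4)*47 = -32 + (58081/492804)*47 = -32 + 2729807/492804 = -13039921/492804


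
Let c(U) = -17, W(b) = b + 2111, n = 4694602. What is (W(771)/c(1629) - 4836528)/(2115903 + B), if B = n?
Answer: -82223858/115778585 ≈ -0.71018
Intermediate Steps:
W(b) = 2111 + b
B = 4694602
(W(771)/c(1629) - 4836528)/(2115903 + B) = ((2111 + 771)/(-17) - 4836528)/(2115903 + 4694602) = (2882*(-1/17) - 4836528)/6810505 = (-2882/17 - 4836528)*(1/6810505) = -82223858/17*1/6810505 = -82223858/115778585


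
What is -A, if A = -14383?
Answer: 14383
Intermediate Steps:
-A = -1*(-14383) = 14383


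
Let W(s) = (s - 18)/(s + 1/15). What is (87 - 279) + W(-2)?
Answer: -5268/29 ≈ -181.66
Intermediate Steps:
W(s) = (-18 + s)/(1/15 + s) (W(s) = (-18 + s)/(s + 1/15) = (-18 + s)/(1/15 + s))
(87 - 279) + W(-2) = (87 - 279) + 15*(-18 - 2)/(1 + 15*(-2)) = -192 + 15*(-20)/(1 - 30) = -192 + 15*(-20)/(-29) = -192 + 15*(-1/29)*(-20) = -192 + 300/29 = -5268/29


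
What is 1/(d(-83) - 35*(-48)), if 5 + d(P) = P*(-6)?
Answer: 1/2173 ≈ 0.00046019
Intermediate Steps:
d(P) = -5 - 6*P (d(P) = -5 + P*(-6) = -5 - 6*P)
1/(d(-83) - 35*(-48)) = 1/((-5 - 6*(-83)) - 35*(-48)) = 1/((-5 + 498) + 1680) = 1/(493 + 1680) = 1/2173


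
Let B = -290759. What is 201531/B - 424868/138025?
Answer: -151350511087/40132010975 ≈ -3.7713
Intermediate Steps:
201531/B - 424868/138025 = 201531/(-290759) - 424868/138025 = 201531*(-1/290759) - 424868*1/138025 = -201531/290759 - 424868/138025 = -151350511087/40132010975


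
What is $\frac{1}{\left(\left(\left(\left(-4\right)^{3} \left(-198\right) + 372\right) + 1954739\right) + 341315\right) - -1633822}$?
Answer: $\frac{1}{3942920} \approx 2.5362 \cdot 10^{-7}$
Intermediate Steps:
$\frac{1}{\left(\left(\left(\left(-4\right)^{3} \left(-198\right) + 372\right) + 1954739\right) + 341315\right) - -1633822} = \frac{1}{\left(\left(\left(\left(-64\right) \left(-198\right) + 372\right) + 1954739\right) + 341315\right) + 1633822} = \frac{1}{\left(\left(\left(12672 + 372\right) + 1954739\right) + 341315\right) + 1633822} = \frac{1}{\left(\left(13044 + 1954739\right) + 341315\right) + 1633822} = \frac{1}{\left(1967783 + 341315\right) + 1633822} = \frac{1}{2309098 + 1633822} = \frac{1}{3942920}$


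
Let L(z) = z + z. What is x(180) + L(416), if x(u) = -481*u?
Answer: -85748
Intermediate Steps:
L(z) = 2*z
x(180) + L(416) = -481*180 + 2*416 = -86580 + 832 = -85748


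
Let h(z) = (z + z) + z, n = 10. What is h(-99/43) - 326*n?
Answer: -140477/43 ≈ -3266.9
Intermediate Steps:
h(z) = 3*z (h(z) = 2*z + z = 3*z)
h(-99/43) - 326*n = 3*(-99/43) - 326*10 = 3*(-99*1/43) - 3260 = 3*(-99/43) - 3260 = -297/43 - 3260 = -140477/43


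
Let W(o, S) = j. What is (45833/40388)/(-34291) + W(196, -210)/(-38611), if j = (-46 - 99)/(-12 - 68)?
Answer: -17119482435/213896431371152 ≈ -8.0036e-5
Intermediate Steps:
j = 29/16 (j = -145/(-80) = -145*(-1/80) = 29/16 ≈ 1.8125)
W(o, S) = 29/16
(45833/40388)/(-34291) + W(196, -210)/(-38611) = (45833/40388)/(-34291) + (29/16)/(-38611) = (45833*(1/40388))*(-1/34291) + (29/16)*(-1/38611) = (45833/40388)*(-1/34291) - 29/617776 = -45833/1384944908 - 29/617776 = -17119482435/213896431371152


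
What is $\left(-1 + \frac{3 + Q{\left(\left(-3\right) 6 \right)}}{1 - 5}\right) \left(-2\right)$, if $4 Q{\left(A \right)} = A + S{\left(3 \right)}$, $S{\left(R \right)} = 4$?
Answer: $\frac{7}{4} \approx 1.75$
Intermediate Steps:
$Q{\left(A \right)} = 1 + \frac{A}{4}$ ($Q{\left(A \right)} = \frac{A + 4}{4} = \frac{4 + A}{4} = 1 + \frac{A}{4}$)
$\left(-1 + \frac{3 + Q{\left(\left(-3\right) 6 \right)}}{1 - 5}\right) \left(-2\right) = \left(-1 + \frac{3 + \left(1 + \frac{\left(-3\right) 6}{4}\right)}{1 - 5}\right) \left(-2\right) = \left(-1 + \frac{3 + \left(1 + \frac{1}{4} \left(-18\right)\right)}{-4}\right) \left(-2\right) = \left(-1 + \left(3 + \left(1 - \frac{9}{2}\right)\right) \left(- \frac{1}{4}\right)\right) \left(-2\right) = \left(-1 + \left(3 - \frac{7}{2}\right) \left(- \frac{1}{4}\right)\right) \left(-2\right) = \left(-1 - - \frac{1}{8}\right) \left(-2\right) = \left(-1 + \frac{1}{8}\right) \left(-2\right) = \left(- \frac{7}{8}\right) \left(-2\right) = \frac{7}{4}$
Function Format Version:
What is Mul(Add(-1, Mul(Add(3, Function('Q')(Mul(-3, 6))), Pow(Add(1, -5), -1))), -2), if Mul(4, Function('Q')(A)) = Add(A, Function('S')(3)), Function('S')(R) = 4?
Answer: Rational(7, 4) ≈ 1.7500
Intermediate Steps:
Function('Q')(A) = Add(1, Mul(Rational(1, 4), A)) (Function('Q')(A) = Mul(Rational(1, 4), Add(A, 4)) = Mul(Rational(1, 4), Add(4, A)) = Add(1, Mul(Rational(1, 4), A)))
Mul(Add(-1, Mul(Add(3, Function('Q')(Mul(-3, 6))), Pow(Add(1, -5), -1))), -2) = Mul(Add(-1, Mul(Add(3, Add(1, Mul(Rational(1, 4), Mul(-3, 6)))), Pow(Add(1, -5), -1))), -2) = Mul(Add(-1, Mul(Add(3, Add(1, Mul(Rational(1, 4), -18))), Pow(-4, -1))), -2) = Mul(Add(-1, Mul(Add(3, Add(1, Rational(-9, 2))), Rational(-1, 4))), -2) = Mul(Add(-1, Mul(Add(3, Rational(-7, 2)), Rational(-1, 4))), -2) = Mul(Add(-1, Mul(Rational(-1, 2), Rational(-1, 4))), -2) = Mul(Add(-1, Rational(1, 8)), -2) = Mul(Rational(-7, 8), -2) = Rational(7, 4)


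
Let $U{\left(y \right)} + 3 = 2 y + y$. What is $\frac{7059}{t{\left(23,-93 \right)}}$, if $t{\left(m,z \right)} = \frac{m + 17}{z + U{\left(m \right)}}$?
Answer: $- \frac{190593}{40} \approx -4764.8$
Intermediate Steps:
$U{\left(y \right)} = -3 + 3 y$ ($U{\left(y \right)} = -3 + \left(2 y + y\right) = -3 + 3 y$)
$t{\left(m,z \right)} = \frac{17 + m}{-3 + z + 3 m}$ ($t{\left(m,z \right)} = \frac{m + 17}{z + \left(-3 + 3 m\right)} = \frac{17 + m}{-3 + z + 3 m}$)
$\frac{7059}{t{\left(23,-93 \right)}} = \frac{7059}{\frac{1}{-3 - 93 + 3 \cdot 23} \left(17 + 23\right)} = \frac{7059}{\frac{1}{-3 - 93 + 69} \cdot 40} = \frac{7059}{\frac{1}{-27} \cdot 40} = \frac{7059}{\left(- \frac{1}{27}\right) 40} = \frac{7059}{- \frac{40}{27}} = 7059 \left(- \frac{27}{40}\right) = - \frac{190593}{40}$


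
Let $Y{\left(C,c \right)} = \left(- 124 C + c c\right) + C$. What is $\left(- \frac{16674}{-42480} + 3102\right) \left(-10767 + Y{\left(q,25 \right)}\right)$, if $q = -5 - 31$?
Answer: $- \frac{62753830723}{3540} \approx -1.7727 \cdot 10^{7}$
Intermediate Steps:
$q = -36$
$Y{\left(C,c \right)} = c^{2} - 123 C$ ($Y{\left(C,c \right)} = \left(- 124 C + c^{2}\right) + C = \left(c^{2} - 124 C\right) + C = c^{2} - 123 C$)
$\left(- \frac{16674}{-42480} + 3102\right) \left(-10767 + Y{\left(q,25 \right)}\right) = \left(- \frac{16674}{-42480} + 3102\right) \left(-10767 + \left(25^{2} - -4428\right)\right) = \left(\left(-16674\right) \left(- \frac{1}{42480}\right) + 3102\right) \left(-10767 + \left(625 + 4428\right)\right) = \left(\frac{2779}{7080} + 3102\right) \left(-10767 + 5053\right) = \frac{21964939}{7080} \left(-5714\right) = - \frac{62753830723}{3540}$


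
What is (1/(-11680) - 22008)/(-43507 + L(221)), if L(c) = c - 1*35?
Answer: 257053441/505989280 ≈ 0.50802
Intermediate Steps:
L(c) = -35 + c (L(c) = c - 35 = -35 + c)
(1/(-11680) - 22008)/(-43507 + L(221)) = (1/(-11680) - 22008)/(-43507 + (-35 + 221)) = (-1/11680 - 22008)/(-43507 + 186) = -257053441/11680/(-43321) = -257053441/11680*(-1/43321) = 257053441/505989280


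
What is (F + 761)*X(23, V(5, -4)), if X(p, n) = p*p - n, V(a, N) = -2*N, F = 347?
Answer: 577268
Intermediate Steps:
X(p, n) = p² - n
(F + 761)*X(23, V(5, -4)) = (347 + 761)*(23² - (-2)*(-4)) = 1108*(529 - 1*8) = 1108*(529 - 8) = 1108*521 = 577268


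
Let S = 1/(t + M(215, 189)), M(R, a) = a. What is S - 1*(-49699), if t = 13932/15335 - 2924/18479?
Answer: 157196704683576/3162974869 ≈ 49699.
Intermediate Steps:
t = 12506464/16669145 (t = 13932*(1/15335) - 2924*1/18479 = 13932/15335 - 172/1087 = 12506464/16669145 ≈ 0.75028)
S = 16669145/3162974869 (S = 1/(12506464/16669145 + 189) = 1/(3162974869/16669145) = 16669145/3162974869 ≈ 0.0052701)
S - 1*(-49699) = 16669145/3162974869 - 1*(-49699) = 16669145/3162974869 + 49699 = 157196704683576/3162974869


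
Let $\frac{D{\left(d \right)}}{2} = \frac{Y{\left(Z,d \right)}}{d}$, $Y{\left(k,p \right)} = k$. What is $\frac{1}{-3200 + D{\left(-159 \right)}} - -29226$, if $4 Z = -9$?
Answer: $\frac{9913371416}{339197} \approx 29226.0$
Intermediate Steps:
$Z = - \frac{9}{4}$ ($Z = \frac{1}{4} \left(-9\right) = - \frac{9}{4} \approx -2.25$)
$D{\left(d \right)} = - \frac{9}{2 d}$ ($D{\left(d \right)} = 2 \left(- \frac{9}{4 d}\right) = - \frac{9}{2 d}$)
$\frac{1}{-3200 + D{\left(-159 \right)}} - -29226 = \frac{1}{-3200 - \frac{9}{2 \left(-159\right)}} - -29226 = \frac{1}{-3200 - - \frac{3}{106}} + 29226 = \frac{1}{-3200 + \frac{3}{106}} + 29226 = \frac{1}{- \frac{339197}{106}} + 29226 = - \frac{106}{339197} + 29226 = \frac{9913371416}{339197}$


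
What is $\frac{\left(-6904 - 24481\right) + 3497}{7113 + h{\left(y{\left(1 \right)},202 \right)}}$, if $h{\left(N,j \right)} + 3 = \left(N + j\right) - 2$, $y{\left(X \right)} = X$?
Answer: $- \frac{9296}{2437} \approx -3.8145$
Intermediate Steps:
$h{\left(N,j \right)} = -5 + N + j$ ($h{\left(N,j \right)} = -3 - \left(2 - N - j\right) = -3 + \left(-2 + N + j\right) = -5 + N + j$)
$\frac{\left(-6904 - 24481\right) + 3497}{7113 + h{\left(y{\left(1 \right)},202 \right)}} = \frac{\left(-6904 - 24481\right) + 3497}{7113 + \left(-5 + 1 + 202\right)} = \frac{-31385 + 3497}{7113 + 198} = - \frac{27888}{7311} = \left(-27888\right) \frac{1}{7311} = - \frac{9296}{2437}$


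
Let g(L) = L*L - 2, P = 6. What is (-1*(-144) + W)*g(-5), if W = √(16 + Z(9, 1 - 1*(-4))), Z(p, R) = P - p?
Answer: 3312 + 23*√13 ≈ 3394.9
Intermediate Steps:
Z(p, R) = 6 - p
g(L) = -2 + L² (g(L) = L² - 2 = -2 + L²)
W = √13 (W = √(16 + (6 - 1*9)) = √(16 + (6 - 9)) = √(16 - 3) = √13 ≈ 3.6056)
(-1*(-144) + W)*g(-5) = (-1*(-144) + √13)*(-2 + (-5)²) = (144 + √13)*(-2 + 25) = (144 + √13)*23 = 3312 + 23*√13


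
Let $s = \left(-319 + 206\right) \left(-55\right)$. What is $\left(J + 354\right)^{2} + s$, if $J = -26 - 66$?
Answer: $74859$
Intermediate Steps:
$s = 6215$ ($s = \left(-113\right) \left(-55\right) = 6215$)
$J = -92$ ($J = -26 - 66 = -92$)
$\left(J + 354\right)^{2} + s = \left(-92 + 354\right)^{2} + 6215 = 262^{2} + 6215 = 68644 + 6215 = 74859$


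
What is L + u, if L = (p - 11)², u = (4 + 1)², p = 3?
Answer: 89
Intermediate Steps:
u = 25 (u = 5² = 25)
L = 64 (L = (3 - 11)² = (-8)² = 64)
L + u = 64 + 25 = 89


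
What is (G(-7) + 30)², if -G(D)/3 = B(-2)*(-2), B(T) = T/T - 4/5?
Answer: 24336/25 ≈ 973.44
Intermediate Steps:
B(T) = ⅕ (B(T) = 1 - 4*⅕ = 1 - ⅘ = ⅕)
G(D) = 6/5 (G(D) = -3*(-2)/5 = -3*(-⅖) = 6/5)
(G(-7) + 30)² = (6/5 + 30)² = (156/5)² = 24336/25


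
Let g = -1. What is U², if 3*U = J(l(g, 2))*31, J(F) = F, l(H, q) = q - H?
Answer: 961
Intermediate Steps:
U = 31 (U = ((2 - 1*(-1))*31)/3 = ((2 + 1)*31)/3 = (3*31)/3 = (⅓)*93 = 31)
U² = 31² = 961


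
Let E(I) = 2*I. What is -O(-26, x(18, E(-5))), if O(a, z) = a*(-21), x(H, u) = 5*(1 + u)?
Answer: -546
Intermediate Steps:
x(H, u) = 5 + 5*u
O(a, z) = -21*a
-O(-26, x(18, E(-5))) = -(-21)*(-26) = -1*546 = -546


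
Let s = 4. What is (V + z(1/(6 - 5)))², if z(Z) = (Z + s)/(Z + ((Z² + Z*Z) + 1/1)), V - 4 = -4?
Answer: 25/16 ≈ 1.5625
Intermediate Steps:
V = 0 (V = 4 - 4 = 0)
z(Z) = (4 + Z)/(1 + Z + 2*Z²) (z(Z) = (Z + 4)/(Z + ((Z² + Z*Z) + 1/1)) = (4 + Z)/(Z + ((Z² + Z²) + 1)) = (4 + Z)/(Z + (2*Z² + 1)) = (4 + Z)/(Z + (1 + 2*Z²)) = (4 + Z)/(1 + Z + 2*Z²))
(V + z(1/(6 - 5)))² = (0 + (4 + 1/(6 - 5))/(1 + 1/(6 - 5) + 2*(1/(6 - 5))²))² = (0 + (4 + 1/1)/(1 + 1/1 + 2*(1/1)²))² = (0 + (4 + 1)/(1 + 1 + 2*1²))² = (0 + 5/(1 + 1 + 2*1))² = (0 + 5/(1 + 1 + 2))² = (0 + 5/4)² = (5/4)² = 25/16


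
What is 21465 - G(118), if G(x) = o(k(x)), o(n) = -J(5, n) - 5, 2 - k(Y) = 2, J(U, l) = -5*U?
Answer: 21445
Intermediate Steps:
k(Y) = 0 (k(Y) = 2 - 1*2 = 2 - 2 = 0)
o(n) = 20 (o(n) = -(-5)*5 - 5 = -1*(-25) - 5 = 25 - 5 = 20)
G(x) = 20
21465 - G(118) = 21465 - 1*20 = 21465 - 20 = 21445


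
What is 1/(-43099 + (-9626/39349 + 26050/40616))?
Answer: -799099492/34440071969791 ≈ -2.3203e-5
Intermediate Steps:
1/(-43099 + (-9626/39349 + 26050/40616)) = 1/(-43099 + (-9626*1/39349 + 26050*(1/40616))) = 1/(-43099 + (-9626/39349 + 13025/20308)) = 1/(-43099 + 317035917/799099492) = 1/(-34440071969791/799099492) = -799099492/34440071969791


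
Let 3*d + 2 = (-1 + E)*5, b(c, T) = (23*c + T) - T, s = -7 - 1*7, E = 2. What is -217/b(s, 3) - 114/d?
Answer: -5213/46 ≈ -113.33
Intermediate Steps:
s = -14 (s = -7 - 7 = -14)
b(c, T) = 23*c (b(c, T) = (T + 23*c) - T = 23*c)
d = 1 (d = -2/3 + ((-1 + 2)*5)/3 = -2/3 + (1*5)/3 = -2/3 + (1/3)*5 = -2/3 + 5/3 = 1)
-217/b(s, 3) - 114/d = -217/(23*(-14)) - 114/1 = -217/(-322) - 114*1 = -217*(-1/322) - 114 = 31/46 - 114 = -5213/46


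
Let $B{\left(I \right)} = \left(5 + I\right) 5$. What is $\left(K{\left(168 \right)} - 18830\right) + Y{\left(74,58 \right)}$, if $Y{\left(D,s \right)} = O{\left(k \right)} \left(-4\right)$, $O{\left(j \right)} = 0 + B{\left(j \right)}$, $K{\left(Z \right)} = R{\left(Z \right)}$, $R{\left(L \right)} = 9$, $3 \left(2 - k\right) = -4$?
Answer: $- \frac{56963}{3} \approx -18988.0$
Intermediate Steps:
$k = \frac{10}{3}$ ($k = 2 - - \frac{4}{3} = 2 + \frac{4}{3} = \frac{10}{3} \approx 3.3333$)
$K{\left(Z \right)} = 9$
$B{\left(I \right)} = 25 + 5 I$
$O{\left(j \right)} = 25 + 5 j$ ($O{\left(j \right)} = 0 + \left(25 + 5 j\right) = 25 + 5 j$)
$Y{\left(D,s \right)} = - \frac{500}{3}$ ($Y{\left(D,s \right)} = \left(25 + 5 \cdot \frac{10}{3}\right) \left(-4\right) = \left(25 + \frac{50}{3}\right) \left(-4\right) = \frac{125}{3} \left(-4\right) = - \frac{500}{3}$)
$\left(K{\left(168 \right)} - 18830\right) + Y{\left(74,58 \right)} = \left(9 - 18830\right) - \frac{500}{3} = -18821 - \frac{500}{3} = - \frac{56963}{3}$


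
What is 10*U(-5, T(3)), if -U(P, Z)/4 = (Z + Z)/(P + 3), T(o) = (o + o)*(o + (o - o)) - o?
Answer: 600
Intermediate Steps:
T(o) = -o + 2*o**2 (T(o) = (2*o)*(o + 0) - o = (2*o)*o - o = 2*o**2 - o = -o + 2*o**2)
U(P, Z) = -8*Z/(3 + P) (U(P, Z) = -4*(Z + Z)/(P + 3) = -4*2*Z/(3 + P) = -8*Z/(3 + P))
10*U(-5, T(3)) = 10*(-8*3*(-1 + 2*3)/(3 - 5)) = 10*(-8*3*(-1 + 6)/(-2)) = 10*(-8*3*5*(-1/2)) = 10*(-8*15*(-1/2)) = 10*60 = 600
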